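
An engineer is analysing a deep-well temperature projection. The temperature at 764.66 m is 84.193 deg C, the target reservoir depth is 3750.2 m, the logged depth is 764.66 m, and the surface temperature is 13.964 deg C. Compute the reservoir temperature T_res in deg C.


Step 1: grad = (T_d1 - T_surf)/d1 * 1000 = (84.193 - 13.964)/764.66 * 1000 = 91.84343 deg C/km
Step 2: T_res = T_surf + grad*d2/1000 = 13.964 + 91.84343*3750.2/1000 = 358.40 deg C
T_res = 358.40 deg C


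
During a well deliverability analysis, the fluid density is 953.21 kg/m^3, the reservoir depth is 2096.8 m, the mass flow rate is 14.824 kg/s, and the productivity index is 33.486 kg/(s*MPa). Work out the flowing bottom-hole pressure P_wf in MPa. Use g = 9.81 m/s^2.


Step 1: P_i = rho*g*h/1e6 = 953.21*9.81*2096.8/1e6 = 19.60716 MPa
Step 2: P_wf = P_i - mdot/PI = 19.60716 - 14.824/33.486 = 19.164 MPa
P_wf = 19.164 MPa


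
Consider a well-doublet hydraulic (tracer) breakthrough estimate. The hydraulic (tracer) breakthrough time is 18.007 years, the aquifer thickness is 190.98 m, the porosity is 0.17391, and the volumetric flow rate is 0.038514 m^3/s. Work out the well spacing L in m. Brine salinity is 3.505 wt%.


L = sqrt(t_bt*365.25*86400*3*Qv / (pi*hr*phi))
L = sqrt(18.007*365.25*86400*3*0.038514 / (pi*190.98*0.17391))
L = 793.25 m


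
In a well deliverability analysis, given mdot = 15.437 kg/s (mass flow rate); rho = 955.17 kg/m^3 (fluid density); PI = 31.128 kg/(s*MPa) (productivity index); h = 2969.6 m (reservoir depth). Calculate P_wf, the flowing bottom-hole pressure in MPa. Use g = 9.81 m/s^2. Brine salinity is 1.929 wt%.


Step 1: P_i = rho*g*h/1e6 = 955.17*9.81*2969.6/1e6 = 27.82580 MPa
Step 2: P_wf = P_i - mdot/PI = 27.82580 - 15.437/31.128 = 27.330 MPa
P_wf = 27.330 MPa


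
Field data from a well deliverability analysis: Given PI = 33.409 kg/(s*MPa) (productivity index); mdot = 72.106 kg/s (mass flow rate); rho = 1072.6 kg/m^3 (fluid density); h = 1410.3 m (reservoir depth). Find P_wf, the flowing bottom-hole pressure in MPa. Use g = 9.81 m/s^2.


Step 1: P_i = rho*g*h/1e6 = 1072.6*9.81*1410.3/1e6 = 14.83947 MPa
Step 2: P_wf = P_i - mdot/PI = 14.83947 - 72.106/33.409 = 12.681 MPa
P_wf = 12.681 MPa


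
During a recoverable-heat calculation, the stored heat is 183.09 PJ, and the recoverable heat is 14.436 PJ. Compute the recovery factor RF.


RF = Q_rec / Q_s
RF = 14.436 / 183.09
RF = 0.078846


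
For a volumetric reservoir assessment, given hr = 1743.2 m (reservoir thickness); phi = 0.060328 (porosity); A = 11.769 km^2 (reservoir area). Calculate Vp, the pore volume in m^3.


Vp = A * 1e6 * hr * phi
Vp = 11.769 * 1e6 * 1743.2 * 0.060328
Vp = 1.2377e+09 m^3


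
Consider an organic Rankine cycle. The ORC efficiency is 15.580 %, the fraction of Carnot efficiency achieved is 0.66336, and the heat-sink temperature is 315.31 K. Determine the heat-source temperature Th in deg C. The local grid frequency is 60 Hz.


Th = Tc / (1 - (eta_orc/100)/f)
Th = 315.31 / (1 - (15.580/100)/0.66336)
Th = 412.0972 K
Convert to deg C: 412.0972 - 273.15 = 138.95 deg C
Th = 138.95 deg C


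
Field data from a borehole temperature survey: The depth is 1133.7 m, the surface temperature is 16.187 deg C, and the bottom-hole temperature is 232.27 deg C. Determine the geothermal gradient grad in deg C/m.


grad = (T_d - T_surf) / d * 1000
grad = (232.27 - 16.187) / 1133.7 * 1000
grad = 190.5998 deg C/km
Convert: 190.5998 deg C/km * 0.001 = 0.19060 deg C/m
grad = 0.19060 deg C/m


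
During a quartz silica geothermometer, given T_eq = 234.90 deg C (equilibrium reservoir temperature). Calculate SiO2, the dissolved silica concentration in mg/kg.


SiO2 = 10^(5.19 - 1309/(T_eq + 273.15))
SiO2 = 10^(5.19 - 1309/(234.90 + 273.15))
SiO2 = 410.66 mg/kg


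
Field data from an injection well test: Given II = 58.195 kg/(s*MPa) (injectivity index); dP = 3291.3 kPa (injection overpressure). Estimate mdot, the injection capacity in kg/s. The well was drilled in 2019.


mdot = II * dP / 1000
mdot = 58.195 * 3291.3 / 1000
mdot = 191.54 kg/s


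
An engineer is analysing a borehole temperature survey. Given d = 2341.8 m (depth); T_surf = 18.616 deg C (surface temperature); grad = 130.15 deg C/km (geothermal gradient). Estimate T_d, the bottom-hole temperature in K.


T_d = T_surf + grad * d / 1000
T_d = 18.616 + 130.15 * 2341.8 / 1000
T_d = 323.4013 deg C
Convert to K: 323.4013 + 273.15 = 596.55 K
T_d = 596.55 K


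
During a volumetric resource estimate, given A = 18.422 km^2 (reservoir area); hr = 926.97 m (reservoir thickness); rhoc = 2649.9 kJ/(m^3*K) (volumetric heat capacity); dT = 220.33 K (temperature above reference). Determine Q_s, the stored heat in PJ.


Step 1: Vr = A*1e6*hr = 18.422*1e6*926.97 = 1.707664e+10 m^3
Step 2: Q_s = Vr*rhoc*dT/1e12 = 1.707664e+10*2649.9*220.33/1e12 = 9970.2 PJ
Q_s = 9970.2 PJ


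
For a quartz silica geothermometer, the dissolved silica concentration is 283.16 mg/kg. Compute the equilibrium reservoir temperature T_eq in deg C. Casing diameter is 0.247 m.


T_eq = 1309 / (5.19 - log10(SiO2)) - 273.15
T_eq = 1309 / (5.19 - log10(283.16)) - 273.15
T_eq = 204.94 deg C


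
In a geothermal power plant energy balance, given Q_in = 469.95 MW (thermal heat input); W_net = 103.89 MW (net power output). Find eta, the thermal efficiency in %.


eta = W_net / Q_in * 100
eta = 103.89 / 469.95 * 100
eta = 22.107 %


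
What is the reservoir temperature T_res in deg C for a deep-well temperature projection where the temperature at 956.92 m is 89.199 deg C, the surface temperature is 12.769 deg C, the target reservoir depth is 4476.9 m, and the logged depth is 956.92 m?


Step 1: grad = (T_d1 - T_surf)/d1 * 1000 = (89.199 - 12.769)/956.92 * 1000 = 79.87084 deg C/km
Step 2: T_res = T_surf + grad*d2/1000 = 12.769 + 79.87084*4476.9/1000 = 370.34 deg C
T_res = 370.34 deg C


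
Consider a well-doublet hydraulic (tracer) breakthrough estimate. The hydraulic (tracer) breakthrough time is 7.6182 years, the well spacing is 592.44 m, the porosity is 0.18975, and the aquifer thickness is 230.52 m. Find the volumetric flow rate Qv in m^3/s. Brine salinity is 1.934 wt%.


Qv = pi*hr*phi*L^2 / (3*t_bt*365.25*86400)
Qv = pi*230.52*0.18975*592.44^2 / (3*7.6182*365.25*86400)
Qv = 0.066873 m^3/s


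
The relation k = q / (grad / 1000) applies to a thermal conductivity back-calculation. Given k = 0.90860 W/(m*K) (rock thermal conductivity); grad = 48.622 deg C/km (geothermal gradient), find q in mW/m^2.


q = k * grad / 1000
q = 0.90860 * 48.622 / 1000
q = 0.04417795 W/m^2
Convert: 0.04417795 W/m^2 * 1000.0 = 44.178 mW/m^2
q = 44.178 mW/m^2


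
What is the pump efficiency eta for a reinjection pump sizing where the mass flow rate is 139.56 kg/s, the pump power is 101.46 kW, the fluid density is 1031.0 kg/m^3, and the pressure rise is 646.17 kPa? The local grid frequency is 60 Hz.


eta = mdot * dP / (rho * P_pump)
eta = 139.56 * 646.17 / (1031.0 * 101.46)
eta = 0.86209


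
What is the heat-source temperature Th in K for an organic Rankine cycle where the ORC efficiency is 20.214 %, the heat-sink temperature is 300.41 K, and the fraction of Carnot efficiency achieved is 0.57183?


Th = Tc / (1 - (eta_orc/100)/f)
Th = 300.41 / (1 - (20.214/100)/0.57183)
Th = 464.67 K


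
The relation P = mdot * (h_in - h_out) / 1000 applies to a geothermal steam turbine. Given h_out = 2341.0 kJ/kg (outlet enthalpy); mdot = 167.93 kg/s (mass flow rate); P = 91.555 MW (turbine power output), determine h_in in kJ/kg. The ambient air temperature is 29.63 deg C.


h_in = h_out + P * 1000 / mdot
h_in = 2341.0 + 91.555 * 1000 / 167.93
h_in = 2886.2 kJ/kg


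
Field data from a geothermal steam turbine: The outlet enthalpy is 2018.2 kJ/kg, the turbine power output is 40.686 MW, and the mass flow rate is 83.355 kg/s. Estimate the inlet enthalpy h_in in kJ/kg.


h_in = h_out + P * 1000 / mdot
h_in = 2018.2 + 40.686 * 1000 / 83.355
h_in = 2506.3 kJ/kg


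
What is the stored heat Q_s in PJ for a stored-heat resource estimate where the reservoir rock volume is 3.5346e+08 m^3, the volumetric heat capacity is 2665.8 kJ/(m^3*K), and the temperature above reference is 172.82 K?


Q_s = Vr * rhoc * dT / 1e12
Q_s = 3.5346e+08 * 2665.8 * 172.82 / 1e12
Q_s = 162.84 PJ


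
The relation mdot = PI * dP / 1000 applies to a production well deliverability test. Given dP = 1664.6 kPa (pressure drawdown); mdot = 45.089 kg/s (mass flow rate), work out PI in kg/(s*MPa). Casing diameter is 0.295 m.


PI = mdot * 1000 / dP
PI = 45.089 * 1000 / 1664.6
PI = 27.087 kg/(s*MPa)


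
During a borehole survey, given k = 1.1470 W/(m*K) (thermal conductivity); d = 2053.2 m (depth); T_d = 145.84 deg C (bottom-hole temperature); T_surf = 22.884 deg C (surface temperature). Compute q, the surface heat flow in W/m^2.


Step 1: grad = (T_d - T_surf)/d * 1000 = (145.84 - 22.884)/2053.2 * 1000 = 59.88506 deg C/km
Step 2: q = k * grad / 1000 = 1.147 * 59.88506 / 1000 = 0.068688 W/m^2
q = 0.068688 W/m^2


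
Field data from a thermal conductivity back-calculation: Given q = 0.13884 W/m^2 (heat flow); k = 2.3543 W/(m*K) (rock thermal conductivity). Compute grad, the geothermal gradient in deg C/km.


grad = q / k * 1000
grad = 0.13884 / 2.3543 * 1000
grad = 58.973 deg C/km


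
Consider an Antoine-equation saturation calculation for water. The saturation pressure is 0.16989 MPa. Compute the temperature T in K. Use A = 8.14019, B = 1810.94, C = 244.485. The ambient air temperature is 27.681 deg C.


T = B / (A - log10(P_sat * 760 / 0.101325)) - C
T = 1810.94 / (8.14019 - log10(0.16989 * 760 / 0.101325)) - 244.485
T = 115.1907 deg C
Convert to K: 115.1907 + 273.15 = 388.34 K
T = 388.34 K


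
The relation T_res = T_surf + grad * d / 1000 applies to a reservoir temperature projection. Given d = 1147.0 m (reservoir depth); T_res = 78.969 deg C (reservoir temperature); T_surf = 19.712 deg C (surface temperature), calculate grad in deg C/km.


grad = (T_res - T_surf) / d * 1000
grad = (78.969 - 19.712) / 1147.0 * 1000
grad = 51.663 deg C/km


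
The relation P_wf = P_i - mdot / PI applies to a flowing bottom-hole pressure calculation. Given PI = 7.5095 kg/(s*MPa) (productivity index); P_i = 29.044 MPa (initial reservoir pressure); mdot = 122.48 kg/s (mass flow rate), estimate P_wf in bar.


P_wf = P_i - mdot / PI
P_wf = 29.044 - 122.48 / 7.5095
P_wf = 12.73399 MPa
Convert: 12.73399 MPa * 10.0 = 127.34 bar
P_wf = 127.34 bar


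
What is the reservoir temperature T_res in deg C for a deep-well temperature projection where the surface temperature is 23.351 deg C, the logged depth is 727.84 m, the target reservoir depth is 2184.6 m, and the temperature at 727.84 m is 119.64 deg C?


Step 1: grad = (T_d1 - T_surf)/d1 * 1000 = (119.64 - 23.351)/727.84 * 1000 = 132.2942 deg C/km
Step 2: T_res = T_surf + grad*d2/1000 = 23.351 + 132.2942*2184.6/1000 = 312.36 deg C
T_res = 312.36 deg C


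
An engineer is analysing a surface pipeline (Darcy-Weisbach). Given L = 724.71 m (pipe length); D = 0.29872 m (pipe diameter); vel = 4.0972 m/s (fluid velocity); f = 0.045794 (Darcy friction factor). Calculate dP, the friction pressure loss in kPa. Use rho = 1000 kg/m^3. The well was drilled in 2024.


dP = f * (L/D) * (rho*vel^2/2) / 1000
dP = 0.045794 * (724.71/0.29872) * (1000*4.0972^2/2) / 1000
dP = 932.51 kPa


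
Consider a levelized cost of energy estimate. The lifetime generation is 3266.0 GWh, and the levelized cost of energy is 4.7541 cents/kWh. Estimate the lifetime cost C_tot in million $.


C_tot = LCOE / 100 * E_tot
C_tot = 4.7541 / 100 * 3266.0
C_tot = 155.27 million $


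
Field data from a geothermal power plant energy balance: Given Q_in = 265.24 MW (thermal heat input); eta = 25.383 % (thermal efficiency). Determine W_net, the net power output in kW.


W_net = eta / 100 * Q_in
W_net = 25.383 / 100 * 265.24
W_net = 67.32587 MW
Convert: 67.32587 MW * 1000.0 = 67326 kW
W_net = 67326 kW


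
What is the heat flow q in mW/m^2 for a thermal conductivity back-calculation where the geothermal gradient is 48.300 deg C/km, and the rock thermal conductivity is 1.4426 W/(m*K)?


q = k * grad / 1000
q = 1.4426 * 48.300 / 1000
q = 0.06967758 W/m^2
Convert: 0.06967758 W/m^2 * 1000.0 = 69.678 mW/m^2
q = 69.678 mW/m^2


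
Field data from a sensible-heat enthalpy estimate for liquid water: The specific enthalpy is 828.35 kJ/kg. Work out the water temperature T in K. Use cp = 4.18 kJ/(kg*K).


T = h / cp
T = 828.35 / 4.18
T = 198.1699 deg C
Convert to K: 198.1699 + 273.15 = 471.32 K
T = 471.32 K


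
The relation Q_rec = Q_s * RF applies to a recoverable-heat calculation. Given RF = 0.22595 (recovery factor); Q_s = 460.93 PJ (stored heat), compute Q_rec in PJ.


Q_rec = Q_s * RF
Q_rec = 460.93 * 0.22595
Q_rec = 104.15 PJ


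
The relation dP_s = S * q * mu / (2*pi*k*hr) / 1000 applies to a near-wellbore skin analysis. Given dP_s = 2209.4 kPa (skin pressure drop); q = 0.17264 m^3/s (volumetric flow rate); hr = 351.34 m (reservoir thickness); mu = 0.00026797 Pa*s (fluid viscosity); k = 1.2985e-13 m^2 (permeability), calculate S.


S = dP_s * 1000 * 2*pi*k*hr / (q*mu)
S = 2209.4 * 1000 * 2*pi*1.2985e-13*351.34 / (0.17264*0.00026797)
S = 13.690


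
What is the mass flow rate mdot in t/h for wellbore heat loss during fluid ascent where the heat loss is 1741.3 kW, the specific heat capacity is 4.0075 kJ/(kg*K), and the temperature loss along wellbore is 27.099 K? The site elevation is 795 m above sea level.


mdot = Q_loss / (cp * dT)
mdot = 1741.3 / (4.0075 * 27.099)
mdot = 16.03418 kg/s
Convert: 16.03418 kg/s * 3.6 = 57.723 t/h
mdot = 57.723 t/h


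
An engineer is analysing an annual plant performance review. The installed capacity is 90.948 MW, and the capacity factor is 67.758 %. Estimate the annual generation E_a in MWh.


E_a = CF / 100 * cap * 8760
E_a = 67.758 / 100 * 90.948 * 8760
E_a = 5.3983e+05 MWh


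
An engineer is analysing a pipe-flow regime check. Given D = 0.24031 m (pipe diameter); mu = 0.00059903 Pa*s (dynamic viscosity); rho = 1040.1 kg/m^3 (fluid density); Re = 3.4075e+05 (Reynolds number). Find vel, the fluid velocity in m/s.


vel = Re * mu / (rho * D)
vel = 3.4075e+05 * 0.00059903 / (1040.1 * 0.24031)
vel = 0.81665 m/s


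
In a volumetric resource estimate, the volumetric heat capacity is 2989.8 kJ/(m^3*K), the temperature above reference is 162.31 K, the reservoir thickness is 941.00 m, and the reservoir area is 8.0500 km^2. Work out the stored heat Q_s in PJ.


Step 1: Vr = A*1e6*hr = 8.05*1e6*941.0 = 7.575050e+09 m^3
Step 2: Q_s = Vr*rhoc*dT/1e12 = 7.575050e+09*2989.8*162.31/1e12 = 3676.0 PJ
Q_s = 3676.0 PJ


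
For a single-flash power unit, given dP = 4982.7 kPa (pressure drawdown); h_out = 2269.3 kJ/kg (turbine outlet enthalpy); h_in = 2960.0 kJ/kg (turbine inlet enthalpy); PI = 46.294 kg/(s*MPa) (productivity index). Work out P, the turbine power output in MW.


Step 1: mdot = PI * dP / 1000 = 46.294 * 4982.7 / 1000 = 230.6691 kg/s
Step 2: P = mdot*(h_in - h_out)/1000 = 230.6691*(2960.0 - 2269.3)/1000 = 159.32 MW
P = 159.32 MW


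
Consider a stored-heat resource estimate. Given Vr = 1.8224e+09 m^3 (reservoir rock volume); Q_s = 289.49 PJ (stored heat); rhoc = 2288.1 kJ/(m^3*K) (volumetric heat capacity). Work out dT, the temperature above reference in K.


dT = Q_s * 1e12 / (Vr * rhoc)
dT = 289.49 * 1e12 / (1.8224e+09 * 2288.1)
dT = 69.425 K


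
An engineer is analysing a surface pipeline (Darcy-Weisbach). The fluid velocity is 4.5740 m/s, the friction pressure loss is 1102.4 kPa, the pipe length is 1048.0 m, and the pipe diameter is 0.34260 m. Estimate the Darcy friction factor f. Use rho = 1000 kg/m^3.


f = dP*1000 / ((L/D)*(rho*vel^2/2))
f = 1102.4*1000 / ((1048.0/0.34260)*(1000*4.5740^2/2))
f = 0.034451


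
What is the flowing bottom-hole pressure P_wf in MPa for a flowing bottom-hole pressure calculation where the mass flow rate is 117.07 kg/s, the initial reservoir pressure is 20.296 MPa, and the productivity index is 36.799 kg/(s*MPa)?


P_wf = P_i - mdot / PI
P_wf = 20.296 - 117.07 / 36.799
P_wf = 17.115 MPa


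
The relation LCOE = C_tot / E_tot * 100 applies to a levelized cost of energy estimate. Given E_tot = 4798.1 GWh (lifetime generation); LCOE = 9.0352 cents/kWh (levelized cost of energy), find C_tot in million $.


C_tot = LCOE / 100 * E_tot
C_tot = 9.0352 / 100 * 4798.1
C_tot = 433.52 million $


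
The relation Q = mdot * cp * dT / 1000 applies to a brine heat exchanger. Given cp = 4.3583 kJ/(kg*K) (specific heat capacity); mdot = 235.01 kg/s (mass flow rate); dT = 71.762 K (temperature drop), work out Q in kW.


Q = mdot * cp * dT / 1000
Q = 235.01 * 4.3583 * 71.762 / 1000
Q = 73.50180 MW
Convert: 73.50180 MW * 1000.0 = 73502 kW
Q = 73502 kW


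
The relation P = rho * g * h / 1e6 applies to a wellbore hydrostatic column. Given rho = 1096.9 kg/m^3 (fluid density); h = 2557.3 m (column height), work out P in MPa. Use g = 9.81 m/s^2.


P = rho * g * h / 1e6
P = 1096.9 * 9.81 * 2557.3 / 1e6
P = 27.518 MPa


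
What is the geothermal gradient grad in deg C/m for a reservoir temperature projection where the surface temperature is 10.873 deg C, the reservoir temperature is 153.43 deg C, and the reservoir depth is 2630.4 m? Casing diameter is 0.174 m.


grad = (T_res - T_surf) / d * 1000
grad = (153.43 - 10.873) / 2630.4 * 1000
grad = 54.19594 deg C/km
Convert: 54.19594 deg C/km * 0.001 = 0.054196 deg C/m
grad = 0.054196 deg C/m


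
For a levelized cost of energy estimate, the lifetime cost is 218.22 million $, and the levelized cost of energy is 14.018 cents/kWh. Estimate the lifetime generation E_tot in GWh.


E_tot = C_tot / LCOE * 100
E_tot = 218.22 / 14.018 * 100
E_tot = 1556.7 GWh


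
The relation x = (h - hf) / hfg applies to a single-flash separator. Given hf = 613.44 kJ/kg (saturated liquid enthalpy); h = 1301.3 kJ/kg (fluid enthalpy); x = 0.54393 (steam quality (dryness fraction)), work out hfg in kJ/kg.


hfg = (h - hf) / x
hfg = (1301.3 - 613.44) / 0.54393
hfg = 1264.6 kJ/kg


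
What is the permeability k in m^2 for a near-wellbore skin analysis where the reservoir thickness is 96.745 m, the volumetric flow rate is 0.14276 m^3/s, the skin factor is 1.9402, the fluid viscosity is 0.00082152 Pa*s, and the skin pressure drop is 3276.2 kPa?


k = S*q*mu / (2*pi*dP_s*1000*hr)
k = 1.9402*0.14276*0.00082152 / (2*pi*3276.2*1000*96.745)
k = 1.1426e-13 m^2


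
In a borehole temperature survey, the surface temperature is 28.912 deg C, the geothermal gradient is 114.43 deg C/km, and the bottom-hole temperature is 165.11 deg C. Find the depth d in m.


d = (T_d - T_surf) / grad * 1000
d = (165.11 - 28.912) / 114.43 * 1000
d = 1190.2 m


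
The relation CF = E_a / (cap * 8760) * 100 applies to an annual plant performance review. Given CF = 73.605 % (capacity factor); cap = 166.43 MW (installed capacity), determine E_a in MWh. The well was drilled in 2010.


E_a = CF / 100 * cap * 8760
E_a = 73.605 / 100 * 166.43 * 8760
E_a = 1.0731e+06 MWh


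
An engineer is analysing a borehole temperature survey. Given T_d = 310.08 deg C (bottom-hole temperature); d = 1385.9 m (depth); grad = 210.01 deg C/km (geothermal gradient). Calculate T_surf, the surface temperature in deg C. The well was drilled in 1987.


T_surf = T_d - grad * d / 1000
T_surf = 310.08 - 210.01 * 1385.9 / 1000
T_surf = 19.027 deg C


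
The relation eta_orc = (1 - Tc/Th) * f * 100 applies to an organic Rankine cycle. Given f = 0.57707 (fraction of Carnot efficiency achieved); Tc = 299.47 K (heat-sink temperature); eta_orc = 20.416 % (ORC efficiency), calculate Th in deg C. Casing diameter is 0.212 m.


Th = Tc / (1 - (eta_orc/100)/f)
Th = 299.47 / (1 - (20.416/100)/0.57707)
Th = 463.4232 K
Convert to deg C: 463.4232 - 273.15 = 190.27 deg C
Th = 190.27 deg C


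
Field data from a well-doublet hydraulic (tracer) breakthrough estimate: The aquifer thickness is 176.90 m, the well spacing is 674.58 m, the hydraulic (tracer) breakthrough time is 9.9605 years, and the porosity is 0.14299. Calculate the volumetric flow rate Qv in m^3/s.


Qv = pi*hr*phi*L^2 / (3*t_bt*365.25*86400)
Qv = pi*176.90*0.14299*674.58^2 / (3*9.9605*365.25*86400)
Qv = 0.038348 m^3/s


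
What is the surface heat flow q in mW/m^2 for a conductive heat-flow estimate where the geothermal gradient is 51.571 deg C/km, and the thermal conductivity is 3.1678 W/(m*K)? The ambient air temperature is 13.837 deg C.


q = k * grad / 1000
q = 3.1678 * 51.571 / 1000
q = 0.1633666 W/m^2
Convert: 0.1633666 W/m^2 * 1000.0 = 163.37 mW/m^2
q = 163.37 mW/m^2


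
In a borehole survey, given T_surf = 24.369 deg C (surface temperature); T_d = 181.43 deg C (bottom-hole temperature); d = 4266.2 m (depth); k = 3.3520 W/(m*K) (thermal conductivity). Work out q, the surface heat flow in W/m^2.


Step 1: grad = (T_d - T_surf)/d * 1000 = (181.43 - 24.369)/4266.2 * 1000 = 36.81520 deg C/km
Step 2: q = k * grad / 1000 = 3.352 * 36.81520 / 1000 = 0.12340 W/m^2
q = 0.12340 W/m^2


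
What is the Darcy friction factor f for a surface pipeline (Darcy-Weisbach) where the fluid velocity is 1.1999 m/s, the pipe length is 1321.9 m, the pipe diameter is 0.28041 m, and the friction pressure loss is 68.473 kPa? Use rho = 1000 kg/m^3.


f = dP*1000 / ((L/D)*(rho*vel^2/2))
f = 68.473*1000 / ((1321.9/0.28041)*(1000*1.1999^2/2))
f = 0.020177


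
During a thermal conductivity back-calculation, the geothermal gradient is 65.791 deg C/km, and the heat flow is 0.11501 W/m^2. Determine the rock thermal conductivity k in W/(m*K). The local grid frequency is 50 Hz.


k = q / (grad / 1000)
k = 0.11501 / (65.791 / 1000)
k = 1.7481 W/(m*K)


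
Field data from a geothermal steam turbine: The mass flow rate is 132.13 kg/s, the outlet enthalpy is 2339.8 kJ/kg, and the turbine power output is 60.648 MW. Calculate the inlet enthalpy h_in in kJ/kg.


h_in = h_out + P * 1000 / mdot
h_in = 2339.8 + 60.648 * 1000 / 132.13
h_in = 2798.8 kJ/kg


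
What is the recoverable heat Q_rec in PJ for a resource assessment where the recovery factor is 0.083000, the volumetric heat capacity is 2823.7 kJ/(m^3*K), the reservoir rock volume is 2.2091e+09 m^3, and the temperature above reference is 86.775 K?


Step 1: Q_s = Vr*rhoc*dT/1e12 = 2.2091e+09*2823.7*86.775/1e12 = 541.2882 PJ
Step 2: Q_rec = Q_s * RF = 541.2882 * 0.083 = 44.927 PJ
Q_rec = 44.927 PJ


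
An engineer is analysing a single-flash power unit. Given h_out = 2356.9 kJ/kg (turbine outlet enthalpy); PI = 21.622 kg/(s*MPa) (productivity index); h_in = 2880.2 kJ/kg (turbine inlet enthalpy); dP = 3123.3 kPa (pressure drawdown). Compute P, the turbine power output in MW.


Step 1: mdot = PI * dP / 1000 = 21.622 * 3123.3 / 1000 = 67.53199 kg/s
Step 2: P = mdot*(h_in - h_out)/1000 = 67.53199*(2880.2 - 2356.9)/1000 = 35.339 MW
P = 35.339 MW


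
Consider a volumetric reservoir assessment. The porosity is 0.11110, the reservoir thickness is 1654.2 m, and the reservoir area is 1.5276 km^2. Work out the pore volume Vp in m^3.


Vp = A * 1e6 * hr * phi
Vp = 1.5276 * 1e6 * 1654.2 * 0.11110
Vp = 2.8074e+08 m^3


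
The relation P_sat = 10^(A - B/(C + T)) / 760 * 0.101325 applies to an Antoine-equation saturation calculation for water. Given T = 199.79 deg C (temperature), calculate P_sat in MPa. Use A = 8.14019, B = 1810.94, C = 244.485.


P_sat = 10^(A - B/(C + T)) / 760 * 0.101325
P_sat = 10^(8.14019 - 1810.94/(244.485 + 199.79)) / 760 * 0.101325
P_sat = 1.5450 MPa


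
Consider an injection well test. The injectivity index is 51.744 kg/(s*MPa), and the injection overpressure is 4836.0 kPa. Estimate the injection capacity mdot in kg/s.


mdot = II * dP / 1000
mdot = 51.744 * 4836.0 / 1000
mdot = 250.23 kg/s


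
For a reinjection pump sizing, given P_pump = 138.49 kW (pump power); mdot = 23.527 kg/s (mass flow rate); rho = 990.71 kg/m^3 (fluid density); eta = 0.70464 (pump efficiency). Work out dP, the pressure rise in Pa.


dP = P_pump * rho * eta / mdot
dP = 138.49 * 990.71 * 0.70464 / 23.527
dP = 4109.280 kPa
Convert: 4109.280 kPa * 1000.0 = 4.1093e+06 Pa
dP = 4.1093e+06 Pa


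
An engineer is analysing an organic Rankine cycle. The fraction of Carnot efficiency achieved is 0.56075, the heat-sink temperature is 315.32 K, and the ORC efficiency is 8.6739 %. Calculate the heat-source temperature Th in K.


Th = Tc / (1 - (eta_orc/100)/f)
Th = 315.32 / (1 - (8.6739/100)/0.56075)
Th = 373.02 K


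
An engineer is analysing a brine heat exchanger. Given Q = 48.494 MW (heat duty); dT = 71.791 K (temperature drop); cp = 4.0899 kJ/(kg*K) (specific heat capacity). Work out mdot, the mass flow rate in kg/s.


mdot = Q * 1000 / (cp * dT)
mdot = 48.494 * 1000 / (4.0899 * 71.791)
mdot = 165.16 kg/s


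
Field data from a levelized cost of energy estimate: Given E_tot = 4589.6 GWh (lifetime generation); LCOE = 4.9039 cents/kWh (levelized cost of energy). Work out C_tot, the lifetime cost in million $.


C_tot = LCOE / 100 * E_tot
C_tot = 4.9039 / 100 * 4589.6
C_tot = 225.07 million $


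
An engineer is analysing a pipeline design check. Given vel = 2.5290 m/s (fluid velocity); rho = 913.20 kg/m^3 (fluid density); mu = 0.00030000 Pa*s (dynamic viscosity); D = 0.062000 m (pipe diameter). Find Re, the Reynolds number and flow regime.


Step 1: Re = rho*vel*D/mu = 913.2*2.529*0.062/0.0003 = 4.7729e+05
Step 2: Re = 4.7729e+05 > 4000, so flow is turbulent.
Re = 4.7729e+05 (turbulent)


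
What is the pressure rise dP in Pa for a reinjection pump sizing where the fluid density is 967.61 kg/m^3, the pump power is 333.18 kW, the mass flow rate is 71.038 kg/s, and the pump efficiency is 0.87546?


dP = P_pump * rho * eta / mdot
dP = 333.18 * 967.61 * 0.87546 / 71.038
dP = 3973.058 kPa
Convert: 3973.058 kPa * 1000.0 = 3.9731e+06 Pa
dP = 3.9731e+06 Pa


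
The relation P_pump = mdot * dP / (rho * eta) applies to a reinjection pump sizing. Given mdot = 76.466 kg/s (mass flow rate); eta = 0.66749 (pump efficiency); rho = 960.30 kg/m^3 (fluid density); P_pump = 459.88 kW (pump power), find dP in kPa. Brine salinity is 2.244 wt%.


dP = P_pump * rho * eta / mdot
dP = 459.88 * 960.30 * 0.66749 / 76.466
dP = 3855.0 kPa


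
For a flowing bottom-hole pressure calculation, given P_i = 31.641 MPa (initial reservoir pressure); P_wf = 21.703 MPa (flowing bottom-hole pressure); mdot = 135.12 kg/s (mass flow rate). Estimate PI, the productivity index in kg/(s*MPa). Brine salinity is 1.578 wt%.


PI = mdot / (P_i - P_wf)
PI = 135.12 / (31.641 - 21.703)
PI = 13.596 kg/(s*MPa)


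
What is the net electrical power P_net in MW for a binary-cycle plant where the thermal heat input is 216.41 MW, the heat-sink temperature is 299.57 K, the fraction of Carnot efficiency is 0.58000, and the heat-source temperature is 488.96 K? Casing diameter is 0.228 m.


Step 1: eta = (1 - Tc/Th)*f = (1 - 299.57/488.96)*0.58 = 0.2246527
Step 2: P_net = eta * Q_in = 0.2246527 * 216.41 = 48.617 MW
P_net = 48.617 MW


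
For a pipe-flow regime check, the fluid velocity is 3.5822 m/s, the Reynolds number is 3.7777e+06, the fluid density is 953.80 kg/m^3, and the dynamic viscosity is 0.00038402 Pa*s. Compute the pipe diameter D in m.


D = Re * mu / (rho * vel)
D = 3.7777e+06 * 0.00038402 / (953.80 * 3.5822)
D = 0.42459 m


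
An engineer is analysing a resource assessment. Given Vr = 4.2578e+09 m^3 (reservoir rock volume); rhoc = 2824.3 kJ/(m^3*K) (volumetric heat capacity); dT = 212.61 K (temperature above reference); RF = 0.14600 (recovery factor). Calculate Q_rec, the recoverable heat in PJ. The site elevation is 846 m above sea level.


Step 1: Q_s = Vr*rhoc*dT/1e12 = 4.2578e+09*2824.3*212.61/1e12 = 2556.700 PJ
Step 2: Q_rec = Q_s * RF = 2556.700 * 0.146 = 373.28 PJ
Q_rec = 373.28 PJ


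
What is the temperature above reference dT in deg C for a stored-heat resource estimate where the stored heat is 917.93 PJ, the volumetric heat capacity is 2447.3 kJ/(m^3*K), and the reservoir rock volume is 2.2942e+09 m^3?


dT = Q_s * 1e12 / (Vr * rhoc)
dT = 917.93 * 1e12 / (2.2942e+09 * 2447.3)
dT = 163.4900 K
Convert (temperature difference, 1 K = 1 deg C): 163.4900 K = 163.4900 deg C
dT = 163.49 deg C


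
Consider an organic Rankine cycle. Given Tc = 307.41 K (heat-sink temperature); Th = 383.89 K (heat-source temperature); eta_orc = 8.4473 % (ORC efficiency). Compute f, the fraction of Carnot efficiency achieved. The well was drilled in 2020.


f = (eta_orc/100) / (1 - Tc/Th)
f = (8.4473/100) / (1 - 307.41/383.89)
f = 0.42401


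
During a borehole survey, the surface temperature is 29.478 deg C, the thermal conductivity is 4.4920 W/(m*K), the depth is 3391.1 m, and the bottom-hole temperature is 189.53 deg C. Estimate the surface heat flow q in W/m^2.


Step 1: grad = (T_d - T_surf)/d * 1000 = (189.53 - 29.478)/3391.1 * 1000 = 47.19766 deg C/km
Step 2: q = k * grad / 1000 = 4.492 * 47.19766 / 1000 = 0.21201 W/m^2
q = 0.21201 W/m^2


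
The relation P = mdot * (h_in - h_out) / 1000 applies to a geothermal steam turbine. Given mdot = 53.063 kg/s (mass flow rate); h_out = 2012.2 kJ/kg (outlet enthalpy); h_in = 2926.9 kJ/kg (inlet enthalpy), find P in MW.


P = mdot * (h_in - h_out) / 1000
P = 53.063 * (2926.9 - 2012.2) / 1000
P = 48.537 MW


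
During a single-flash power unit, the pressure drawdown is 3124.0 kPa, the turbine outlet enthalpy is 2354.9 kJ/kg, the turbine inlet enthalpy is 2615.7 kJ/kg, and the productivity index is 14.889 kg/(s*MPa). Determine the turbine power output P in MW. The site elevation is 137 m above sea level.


Step 1: mdot = PI * dP / 1000 = 14.889 * 3124.0 / 1000 = 46.51324 kg/s
Step 2: P = mdot*(h_in - h_out)/1000 = 46.51324*(2615.7 - 2354.9)/1000 = 12.131 MW
P = 12.131 MW


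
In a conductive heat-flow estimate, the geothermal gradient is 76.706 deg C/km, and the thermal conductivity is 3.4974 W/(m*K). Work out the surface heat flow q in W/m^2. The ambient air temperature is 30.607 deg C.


q = k * grad / 1000
q = 3.4974 * 76.706 / 1000
q = 0.26827 W/m^2


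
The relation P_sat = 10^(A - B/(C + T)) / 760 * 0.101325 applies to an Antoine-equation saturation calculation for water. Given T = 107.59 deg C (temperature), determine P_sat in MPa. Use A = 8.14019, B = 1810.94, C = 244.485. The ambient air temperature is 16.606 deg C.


P_sat = 10^(A - B/(C + T)) / 760 * 0.101325
P_sat = 10^(8.14019 - 1810.94/(244.485 + 107.59)) / 760 * 0.101325
P_sat = 0.13227 MPa


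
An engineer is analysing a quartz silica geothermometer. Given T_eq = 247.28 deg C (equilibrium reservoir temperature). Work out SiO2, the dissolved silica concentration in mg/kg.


SiO2 = 10^(5.19 - 1309/(T_eq + 273.15))
SiO2 = 10^(5.19 - 1309/(247.28 + 273.15))
SiO2 = 472.90 mg/kg


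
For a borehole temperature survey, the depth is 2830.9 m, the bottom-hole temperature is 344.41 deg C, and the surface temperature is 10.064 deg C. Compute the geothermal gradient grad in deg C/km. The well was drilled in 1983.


grad = (T_d - T_surf) / d * 1000
grad = (344.41 - 10.064) / 2830.9 * 1000
grad = 118.11 deg C/km


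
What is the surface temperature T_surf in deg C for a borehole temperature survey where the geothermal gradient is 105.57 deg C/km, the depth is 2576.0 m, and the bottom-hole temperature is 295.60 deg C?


T_surf = T_d - grad * d / 1000
T_surf = 295.60 - 105.57 * 2576.0 / 1000
T_surf = 23.652 deg C


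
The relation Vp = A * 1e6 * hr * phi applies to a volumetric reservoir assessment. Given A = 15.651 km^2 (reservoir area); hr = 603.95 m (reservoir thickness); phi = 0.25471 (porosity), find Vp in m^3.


Vp = A * 1e6 * hr * phi
Vp = 15.651 * 1e6 * 603.95 * 0.25471
Vp = 2.4076e+09 m^3


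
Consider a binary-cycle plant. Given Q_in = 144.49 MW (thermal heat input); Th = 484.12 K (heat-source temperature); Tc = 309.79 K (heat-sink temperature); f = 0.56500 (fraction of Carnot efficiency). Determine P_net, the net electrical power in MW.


Step 1: eta = (1 - Tc/Th)*f = (1 - 309.79/484.12)*0.565 = 0.2034546
Step 2: P_net = eta * Q_in = 0.2034546 * 144.49 = 29.397 MW
P_net = 29.397 MW


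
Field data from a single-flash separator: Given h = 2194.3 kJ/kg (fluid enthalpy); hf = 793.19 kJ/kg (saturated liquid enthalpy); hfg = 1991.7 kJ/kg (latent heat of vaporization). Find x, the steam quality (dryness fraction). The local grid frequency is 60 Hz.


x = (h - hf) / hfg
x = (2194.3 - 793.19) / 1991.7
x = 0.70347


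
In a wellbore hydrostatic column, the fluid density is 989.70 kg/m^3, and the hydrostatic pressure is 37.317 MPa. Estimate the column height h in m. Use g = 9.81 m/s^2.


h = P * 1e6 / (g * rho)
h = 37.317 * 1e6 / (9.81 * 989.70)
h = 3843.6 m


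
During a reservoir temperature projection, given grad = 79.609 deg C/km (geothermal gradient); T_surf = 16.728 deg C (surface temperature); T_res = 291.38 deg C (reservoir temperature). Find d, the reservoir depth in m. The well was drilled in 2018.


d = (T_res - T_surf) / grad * 1000
d = (291.38 - 16.728) / 79.609 * 1000
d = 3450.0 m


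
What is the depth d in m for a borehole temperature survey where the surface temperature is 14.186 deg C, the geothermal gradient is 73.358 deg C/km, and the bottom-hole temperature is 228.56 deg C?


d = (T_d - T_surf) / grad * 1000
d = (228.56 - 14.186) / 73.358 * 1000
d = 2922.3 m


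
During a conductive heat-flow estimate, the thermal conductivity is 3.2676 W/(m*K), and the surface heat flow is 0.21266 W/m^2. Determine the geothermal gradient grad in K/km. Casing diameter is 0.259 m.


grad = q * 1000 / k
grad = 0.21266 * 1000 / 3.2676
grad = 65.08141 deg C/km
Convert: 65.08141 deg C/km * 1.0 = 65.081 K/km
grad = 65.081 K/km


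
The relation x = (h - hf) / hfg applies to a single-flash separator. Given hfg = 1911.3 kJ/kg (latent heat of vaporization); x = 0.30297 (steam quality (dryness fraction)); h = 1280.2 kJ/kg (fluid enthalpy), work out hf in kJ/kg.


hf = h - x * hfg
hf = 1280.2 - 0.30297 * 1911.3
hf = 701.13 kJ/kg


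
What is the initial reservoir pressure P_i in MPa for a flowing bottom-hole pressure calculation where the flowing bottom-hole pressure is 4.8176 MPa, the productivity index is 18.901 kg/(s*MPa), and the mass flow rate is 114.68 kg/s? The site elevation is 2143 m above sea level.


P_i = P_wf + mdot / PI
P_i = 4.8176 + 114.68 / 18.901
P_i = 10.885 MPa


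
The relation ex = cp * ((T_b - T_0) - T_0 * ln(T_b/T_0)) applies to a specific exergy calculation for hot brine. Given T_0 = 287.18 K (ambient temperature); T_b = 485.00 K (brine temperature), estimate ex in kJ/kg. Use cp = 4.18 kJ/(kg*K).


ex = cp * ((T_b - T_0) - T_0 * ln(T_b/T_0))
ex = 4.18 * ((485.00 - 287.18) - 287.18 * ln(485.00/287.18))
ex = 197.82 kJ/kg


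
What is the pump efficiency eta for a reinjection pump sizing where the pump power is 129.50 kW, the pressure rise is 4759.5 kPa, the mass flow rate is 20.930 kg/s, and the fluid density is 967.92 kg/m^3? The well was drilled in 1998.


eta = mdot * dP / (rho * P_pump)
eta = 20.930 * 4759.5 / (967.92 * 129.50)
eta = 0.79473


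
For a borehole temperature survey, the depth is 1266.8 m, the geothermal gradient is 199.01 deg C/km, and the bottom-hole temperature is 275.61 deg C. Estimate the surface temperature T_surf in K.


T_surf = T_d - grad * d / 1000
T_surf = 275.61 - 199.01 * 1266.8 / 1000
T_surf = 23.50413 deg C
Convert to K: 23.50413 + 273.15 = 296.65 K
T_surf = 296.65 K


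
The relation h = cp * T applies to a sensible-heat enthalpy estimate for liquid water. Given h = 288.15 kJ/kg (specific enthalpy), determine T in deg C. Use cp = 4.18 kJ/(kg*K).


T = h / cp
T = 288.15 / 4.18
T = 68.935 deg C


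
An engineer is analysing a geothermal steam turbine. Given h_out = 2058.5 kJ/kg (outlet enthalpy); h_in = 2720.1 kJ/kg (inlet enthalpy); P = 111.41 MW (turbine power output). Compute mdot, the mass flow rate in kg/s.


mdot = P * 1000 / (h_in - h_out)
mdot = 111.41 * 1000 / (2720.1 - 2058.5)
mdot = 168.39 kg/s


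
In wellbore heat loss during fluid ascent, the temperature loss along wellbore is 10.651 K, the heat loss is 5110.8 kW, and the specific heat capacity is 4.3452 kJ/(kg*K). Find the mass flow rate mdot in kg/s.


mdot = Q_loss / (cp * dT)
mdot = 5110.8 / (4.3452 * 10.651)
mdot = 110.43 kg/s


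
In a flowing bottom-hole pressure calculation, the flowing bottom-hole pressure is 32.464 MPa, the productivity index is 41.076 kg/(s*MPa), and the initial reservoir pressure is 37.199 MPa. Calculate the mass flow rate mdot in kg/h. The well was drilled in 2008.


mdot = (P_i - P_wf) * PI
mdot = (37.199 - 32.464) * 41.076
mdot = 194.4949 kg/s
Convert: 194.4949 kg/s * 3600.0 = 7.0018e+05 kg/h
mdot = 7.0018e+05 kg/h


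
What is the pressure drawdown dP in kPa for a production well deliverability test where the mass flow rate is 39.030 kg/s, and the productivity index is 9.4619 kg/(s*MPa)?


dP = mdot * 1000 / PI
dP = 39.030 * 1000 / 9.4619
dP = 4125.0 kPa


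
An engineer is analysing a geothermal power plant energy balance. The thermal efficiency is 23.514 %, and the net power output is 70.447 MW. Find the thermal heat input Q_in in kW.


Q_in = W_net / (eta / 100)
Q_in = 70.447 / (23.514 / 100)
Q_in = 299.5960 MW
Convert: 299.5960 MW * 1000.0 = 2.9960e+05 kW
Q_in = 2.9960e+05 kW


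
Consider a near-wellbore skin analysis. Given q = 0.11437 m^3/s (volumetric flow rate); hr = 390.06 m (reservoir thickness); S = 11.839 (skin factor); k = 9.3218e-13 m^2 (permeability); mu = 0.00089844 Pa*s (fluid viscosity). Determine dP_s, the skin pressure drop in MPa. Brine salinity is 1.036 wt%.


dP_s = S * q * mu / (2*pi*k*hr) / 1000
dP_s = 11.839 * 0.11437 * 0.00089844 / (2*pi*9.3218e-13*390.06) / 1000
dP_s = 532.4823 kPa
Convert: 532.4823 kPa * 0.001 = 0.53248 MPa
dP_s = 0.53248 MPa


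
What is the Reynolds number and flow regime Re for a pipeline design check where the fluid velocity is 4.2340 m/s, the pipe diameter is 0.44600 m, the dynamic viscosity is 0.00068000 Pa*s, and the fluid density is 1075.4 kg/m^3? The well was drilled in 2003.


Step 1: Re = rho*vel*D/mu = 1075.4*4.234*0.446/0.00068 = 2.9864e+06
Step 2: Re = 2.9864e+06 > 4000, so flow is turbulent.
Re = 2.9864e+06 (turbulent)


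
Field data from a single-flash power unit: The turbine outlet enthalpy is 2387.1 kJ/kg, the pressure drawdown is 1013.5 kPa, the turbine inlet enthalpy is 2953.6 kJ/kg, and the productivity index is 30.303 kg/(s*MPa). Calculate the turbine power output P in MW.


Step 1: mdot = PI * dP / 1000 = 30.303 * 1013.5 / 1000 = 30.71209 kg/s
Step 2: P = mdot*(h_in - h_out)/1000 = 30.71209*(2953.6 - 2387.1)/1000 = 17.398 MW
P = 17.398 MW


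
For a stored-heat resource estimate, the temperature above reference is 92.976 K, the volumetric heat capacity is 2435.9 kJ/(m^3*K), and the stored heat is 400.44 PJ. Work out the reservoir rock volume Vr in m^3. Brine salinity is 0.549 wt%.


Vr = Q_s * 1e12 / (rhoc * dT)
Vr = 400.44 * 1e12 / (2435.9 * 92.976)
Vr = 1.7681e+09 m^3


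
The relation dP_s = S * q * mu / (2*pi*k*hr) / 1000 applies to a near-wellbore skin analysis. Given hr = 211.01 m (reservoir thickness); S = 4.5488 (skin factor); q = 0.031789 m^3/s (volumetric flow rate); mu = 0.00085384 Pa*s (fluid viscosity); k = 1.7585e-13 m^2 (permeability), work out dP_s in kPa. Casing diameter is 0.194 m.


dP_s = S * q * mu / (2*pi*k*hr) / 1000
dP_s = 4.5488 * 0.031789 * 0.00085384 / (2*pi*1.7585e-13*211.01) / 1000
dP_s = 529.57 kPa


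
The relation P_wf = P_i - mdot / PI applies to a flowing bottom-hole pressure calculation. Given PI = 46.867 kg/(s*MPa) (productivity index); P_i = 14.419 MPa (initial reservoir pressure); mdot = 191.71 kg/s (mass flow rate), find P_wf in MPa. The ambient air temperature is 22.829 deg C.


P_wf = P_i - mdot / PI
P_wf = 14.419 - 191.71 / 46.867
P_wf = 10.328 MPa


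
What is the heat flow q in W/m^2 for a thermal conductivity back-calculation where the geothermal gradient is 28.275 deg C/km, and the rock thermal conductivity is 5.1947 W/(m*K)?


q = k * grad / 1000
q = 5.1947 * 28.275 / 1000
q = 0.14688 W/m^2
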